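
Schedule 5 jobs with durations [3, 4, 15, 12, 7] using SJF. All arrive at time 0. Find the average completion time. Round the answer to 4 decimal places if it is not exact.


SJF order (ascending): [3, 4, 7, 12, 15]
Completion times:
  Job 1: burst=3, C=3
  Job 2: burst=4, C=7
  Job 3: burst=7, C=14
  Job 4: burst=12, C=26
  Job 5: burst=15, C=41
Average completion = 91/5 = 18.2

18.2


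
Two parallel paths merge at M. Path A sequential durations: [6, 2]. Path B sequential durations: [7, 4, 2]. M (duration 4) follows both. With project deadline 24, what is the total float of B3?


Forward pass: ES(B3) = sum of predecessors on chain B = 11
EF = ES + duration = 11 + 2 = 13
Backward pass: LF(M) = deadline = 24; LS(M) = 24 - 4 = 20
LF(B3) = LS(M) - sum(successors on chain B) = 20 - 0 = 20
LS = LF - duration = 20 - 2 = 18
Total float = LS - ES = 18 - 11 = 7

7


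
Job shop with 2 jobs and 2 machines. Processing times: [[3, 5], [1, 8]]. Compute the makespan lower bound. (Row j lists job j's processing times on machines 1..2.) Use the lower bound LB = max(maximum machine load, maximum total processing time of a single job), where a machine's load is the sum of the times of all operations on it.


Machine loads:
  Machine 1: 3 + 1 = 4
  Machine 2: 5 + 8 = 13
Max machine load = 13
Job totals:
  Job 1: 8
  Job 2: 9
Max job total = 9
Lower bound = max(13, 9) = 13

13


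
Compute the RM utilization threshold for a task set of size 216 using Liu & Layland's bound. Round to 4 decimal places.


Compute 2^(1/216) = 1.0032141691
Subtract 1: 1.0032141691 - 1 = 0.0032141691
Multiply by n: 216 * 0.0032141691 = 0.6942605256
Round to 4 dp: 0.6943

0.6943


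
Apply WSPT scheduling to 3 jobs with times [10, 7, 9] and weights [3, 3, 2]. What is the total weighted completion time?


Compute p/w ratios and sort ascending (WSPT): [(7, 3), (10, 3), (9, 2)]
Compute weighted completion times:
  Job (p=7,w=3): C=7, w*C=3*7=21
  Job (p=10,w=3): C=17, w*C=3*17=51
  Job (p=9,w=2): C=26, w*C=2*26=52
Total weighted completion time = 124

124


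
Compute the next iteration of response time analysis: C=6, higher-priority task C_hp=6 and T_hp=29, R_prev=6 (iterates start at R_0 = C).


R_next = C + ceil(R_prev / T_hp) * C_hp
ceil(6 / 29) = ceil(0.2069) = 1
Interference = 1 * 6 = 6
R_next = 6 + 6 = 12

12


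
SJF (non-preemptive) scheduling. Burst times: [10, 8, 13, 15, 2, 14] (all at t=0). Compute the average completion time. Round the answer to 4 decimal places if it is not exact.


SJF order (ascending): [2, 8, 10, 13, 14, 15]
Completion times:
  Job 1: burst=2, C=2
  Job 2: burst=8, C=10
  Job 3: burst=10, C=20
  Job 4: burst=13, C=33
  Job 5: burst=14, C=47
  Job 6: burst=15, C=62
Average completion = 174/6 = 29.0

29.0


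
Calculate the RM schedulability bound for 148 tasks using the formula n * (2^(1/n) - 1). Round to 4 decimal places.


Compute 2^(1/148) = 1.0046944113
Subtract 1: 1.0046944113 - 1 = 0.0046944113
Multiply by n: 148 * 0.0046944113 = 0.6947728724
Round to 4 dp: 0.6948

0.6948


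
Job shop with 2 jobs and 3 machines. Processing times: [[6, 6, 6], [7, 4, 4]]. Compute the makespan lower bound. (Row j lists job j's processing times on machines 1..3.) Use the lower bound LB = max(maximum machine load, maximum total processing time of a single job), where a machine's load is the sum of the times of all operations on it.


Machine loads:
  Machine 1: 6 + 7 = 13
  Machine 2: 6 + 4 = 10
  Machine 3: 6 + 4 = 10
Max machine load = 13
Job totals:
  Job 1: 18
  Job 2: 15
Max job total = 18
Lower bound = max(13, 18) = 18

18


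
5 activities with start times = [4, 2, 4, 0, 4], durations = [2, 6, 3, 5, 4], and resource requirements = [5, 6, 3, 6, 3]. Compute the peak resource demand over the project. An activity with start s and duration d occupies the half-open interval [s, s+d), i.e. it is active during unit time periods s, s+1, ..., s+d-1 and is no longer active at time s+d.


Each activity i is active on [start_i, start_i + duration_i).
Compute total resource usage per time slot:
  t=0: active resources = [6], total = 6
  t=1: active resources = [6], total = 6
  t=2: active resources = [6, 6], total = 12
  t=3: active resources = [6, 6], total = 12
  t=4: active resources = [5, 6, 3, 6, 3], total = 23
  t=5: active resources = [5, 6, 3, 3], total = 17
  t=6: active resources = [6, 3, 3], total = 12
  t=7: active resources = [6, 3], total = 9
Peak resource demand = 23

23


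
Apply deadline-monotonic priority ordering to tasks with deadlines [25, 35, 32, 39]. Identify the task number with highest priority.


Sort tasks by relative deadline (ascending):
  Task 1: deadline = 25
  Task 3: deadline = 32
  Task 2: deadline = 35
  Task 4: deadline = 39
Priority order (highest first): [1, 3, 2, 4]
Highest priority task = 1

1


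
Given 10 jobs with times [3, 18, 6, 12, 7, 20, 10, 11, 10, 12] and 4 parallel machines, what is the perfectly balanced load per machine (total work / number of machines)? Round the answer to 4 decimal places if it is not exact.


Total processing time = 3 + 18 + 6 + 12 + 7 + 20 + 10 + 11 + 10 + 12 = 109
Number of machines = 4
Ideal balanced load = 109 / 4 = 27.25

27.25


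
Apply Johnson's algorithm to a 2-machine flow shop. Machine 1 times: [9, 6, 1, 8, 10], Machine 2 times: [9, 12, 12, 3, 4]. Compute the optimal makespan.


Apply Johnson's rule:
  Group 1 (a <= b): [(3, 1, 12), (2, 6, 12), (1, 9, 9)]
  Group 2 (a > b): [(5, 10, 4), (4, 8, 3)]
Optimal job order: [3, 2, 1, 5, 4]
Schedule:
  Job 3: M1 done at 1, M2 done at 13
  Job 2: M1 done at 7, M2 done at 25
  Job 1: M1 done at 16, M2 done at 34
  Job 5: M1 done at 26, M2 done at 38
  Job 4: M1 done at 34, M2 done at 41
Makespan = 41

41


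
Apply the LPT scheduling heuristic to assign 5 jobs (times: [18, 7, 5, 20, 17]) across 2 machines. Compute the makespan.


Sort jobs in decreasing order (LPT): [20, 18, 17, 7, 5]
Assign each job to the least loaded machine:
  Machine 1: jobs [20, 7, 5], load = 32
  Machine 2: jobs [18, 17], load = 35
Makespan = max load = 35

35


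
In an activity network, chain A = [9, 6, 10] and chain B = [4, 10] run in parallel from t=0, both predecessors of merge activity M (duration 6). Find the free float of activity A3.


ES(A3) = sum of predecessors on chain A = 15
EF(A3) = ES + duration = 15 + 10 = 25
Successor of A3 is M. ES(M) = max(sum(A), sum(B)) = max(25, 14) = 25
Free float = ES(successor) - EF(current) = 25 - 25 = 0

0


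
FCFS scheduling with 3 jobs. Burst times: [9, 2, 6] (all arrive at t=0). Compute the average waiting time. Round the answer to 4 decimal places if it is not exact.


FCFS order (as given): [9, 2, 6]
Waiting times:
  Job 1: wait = 0
  Job 2: wait = 9
  Job 3: wait = 11
Sum of waiting times = 20
Average waiting time = 20/3 = 6.6667

6.6667


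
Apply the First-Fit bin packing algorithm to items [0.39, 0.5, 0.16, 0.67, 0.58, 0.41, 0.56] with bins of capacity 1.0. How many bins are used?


Place items sequentially using First-Fit:
  Item 0.39 -> new Bin 1
  Item 0.5 -> Bin 1 (now 0.89)
  Item 0.16 -> new Bin 2
  Item 0.67 -> Bin 2 (now 0.83)
  Item 0.58 -> new Bin 3
  Item 0.41 -> Bin 3 (now 0.99)
  Item 0.56 -> new Bin 4
Total bins used = 4

4


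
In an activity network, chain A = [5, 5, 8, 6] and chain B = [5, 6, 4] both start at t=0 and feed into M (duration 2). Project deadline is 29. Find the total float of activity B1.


Forward pass: ES(B1) = sum of predecessors on chain B = 0
EF = ES + duration = 0 + 5 = 5
Backward pass: LF(M) = deadline = 29; LS(M) = 29 - 2 = 27
LF(B1) = LS(M) - sum(successors on chain B) = 27 - 10 = 17
LS = LF - duration = 17 - 5 = 12
Total float = LS - ES = 12 - 0 = 12

12


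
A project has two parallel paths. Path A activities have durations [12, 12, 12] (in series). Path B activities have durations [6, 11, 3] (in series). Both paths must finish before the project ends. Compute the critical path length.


Path A total = 12 + 12 + 12 = 36
Path B total = 6 + 11 + 3 = 20
Critical path = longest path = max(36, 20) = 36

36


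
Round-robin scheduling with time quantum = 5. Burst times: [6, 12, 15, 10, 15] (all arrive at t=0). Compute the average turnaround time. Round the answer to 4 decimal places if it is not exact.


Time quantum = 5
Execution trace:
  J1 runs 5 units, time = 5
  J2 runs 5 units, time = 10
  J3 runs 5 units, time = 15
  J4 runs 5 units, time = 20
  J5 runs 5 units, time = 25
  J1 runs 1 units, time = 26
  J2 runs 5 units, time = 31
  J3 runs 5 units, time = 36
  J4 runs 5 units, time = 41
  J5 runs 5 units, time = 46
  J2 runs 2 units, time = 48
  J3 runs 5 units, time = 53
  J5 runs 5 units, time = 58
Finish times: [26, 48, 53, 41, 58]
Average turnaround = 226/5 = 45.2

45.2


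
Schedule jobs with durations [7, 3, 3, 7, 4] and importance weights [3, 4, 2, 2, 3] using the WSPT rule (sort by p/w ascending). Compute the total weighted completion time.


Compute p/w ratios and sort ascending (WSPT): [(3, 4), (4, 3), (3, 2), (7, 3), (7, 2)]
Compute weighted completion times:
  Job (p=3,w=4): C=3, w*C=4*3=12
  Job (p=4,w=3): C=7, w*C=3*7=21
  Job (p=3,w=2): C=10, w*C=2*10=20
  Job (p=7,w=3): C=17, w*C=3*17=51
  Job (p=7,w=2): C=24, w*C=2*24=48
Total weighted completion time = 152

152


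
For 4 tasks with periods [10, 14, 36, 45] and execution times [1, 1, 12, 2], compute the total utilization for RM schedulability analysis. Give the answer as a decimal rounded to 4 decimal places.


Compute individual utilizations (exact fractions):
  Task 1: C/T = 1/10 (approx. 0.1)
  Task 2: C/T = 1/14 (approx. 0.0714)
  Task 3: C/T = 12/36 = 1/3 (approx. 0.3333)
  Task 4: C/T = 2/45 (approx. 0.0444)
Total utilization U = 1/10 + 1/14 + 1/3 + 2/45 = 173/315
Rounded to 4 decimal places: U = 0.5492
RM (Liu & Layland) bound for 4 tasks = 0.756828; compare with U = 173/315 (approx. 0.549206)
U <= bound, so schedulable by RM sufficient condition.

0.5492


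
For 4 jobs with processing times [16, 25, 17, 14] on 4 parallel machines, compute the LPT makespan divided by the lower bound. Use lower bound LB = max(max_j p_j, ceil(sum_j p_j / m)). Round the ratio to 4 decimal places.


LPT order: [25, 17, 16, 14]
Machine loads after assignment: [25, 17, 16, 14]
LPT makespan = 25
Lower bound = max(max_job, ceil(total/4)) = max(25, 18) = 25
Ratio = 25 / 25 = 1.0

1.0


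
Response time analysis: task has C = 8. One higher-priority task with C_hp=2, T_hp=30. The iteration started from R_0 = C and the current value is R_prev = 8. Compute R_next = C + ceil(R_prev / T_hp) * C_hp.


R_next = C + ceil(R_prev / T_hp) * C_hp
ceil(8 / 30) = ceil(0.2667) = 1
Interference = 1 * 2 = 2
R_next = 8 + 2 = 10

10


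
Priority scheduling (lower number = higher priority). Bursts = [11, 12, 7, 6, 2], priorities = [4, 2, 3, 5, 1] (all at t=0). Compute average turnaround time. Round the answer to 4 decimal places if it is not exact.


Sort by priority (ascending = highest first):
Order: [(1, 2), (2, 12), (3, 7), (4, 11), (5, 6)]
Completion times:
  Priority 1, burst=2, C=2
  Priority 2, burst=12, C=14
  Priority 3, burst=7, C=21
  Priority 4, burst=11, C=32
  Priority 5, burst=6, C=38
Average turnaround = 107/5 = 21.4

21.4


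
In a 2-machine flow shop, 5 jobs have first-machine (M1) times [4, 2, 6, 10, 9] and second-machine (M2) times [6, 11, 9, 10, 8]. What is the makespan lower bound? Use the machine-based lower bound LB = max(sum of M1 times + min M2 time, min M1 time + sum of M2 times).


LB1 = sum(M1 times) + min(M2 times) = 31 + 6 = 37
LB2 = min(M1 times) + sum(M2 times) = 2 + 44 = 46
Lower bound = max(LB1, LB2) = max(37, 46) = 46

46


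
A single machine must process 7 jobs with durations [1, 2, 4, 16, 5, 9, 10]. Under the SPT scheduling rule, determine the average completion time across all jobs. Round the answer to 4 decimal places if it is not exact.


Sort jobs by processing time (SPT order): [1, 2, 4, 5, 9, 10, 16]
Compute completion times sequentially:
  Job 1: processing = 1, completes at 1
  Job 2: processing = 2, completes at 3
  Job 3: processing = 4, completes at 7
  Job 4: processing = 5, completes at 12
  Job 5: processing = 9, completes at 21
  Job 6: processing = 10, completes at 31
  Job 7: processing = 16, completes at 47
Sum of completion times = 122
Average completion time = 122/7 = 17.4286

17.4286


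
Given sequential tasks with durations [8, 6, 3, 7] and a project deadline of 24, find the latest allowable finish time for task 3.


LF(activity 3) = deadline - sum of successor durations
Successors: activities 4 through 4 with durations [7]
Sum of successor durations = 7
LF = 24 - 7 = 17

17


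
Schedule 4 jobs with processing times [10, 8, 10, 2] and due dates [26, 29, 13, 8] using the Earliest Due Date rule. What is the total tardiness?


Sort by due date (EDD order): [(2, 8), (10, 13), (10, 26), (8, 29)]
Compute completion times and tardiness:
  Job 1: p=2, d=8, C=2, tardiness=max(0,2-8)=0
  Job 2: p=10, d=13, C=12, tardiness=max(0,12-13)=0
  Job 3: p=10, d=26, C=22, tardiness=max(0,22-26)=0
  Job 4: p=8, d=29, C=30, tardiness=max(0,30-29)=1
Total tardiness = 1

1


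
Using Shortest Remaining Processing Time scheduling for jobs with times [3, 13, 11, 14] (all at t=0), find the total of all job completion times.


Since all jobs arrive at t=0, SRPT equals SPT ordering.
SPT order: [3, 11, 13, 14]
Completion times:
  Job 1: p=3, C=3
  Job 2: p=11, C=14
  Job 3: p=13, C=27
  Job 4: p=14, C=41
Total completion time = 3 + 14 + 27 + 41 = 85

85


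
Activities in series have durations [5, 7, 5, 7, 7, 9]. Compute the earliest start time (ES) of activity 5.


Activity 5 starts after activities 1 through 4 complete.
Predecessor durations: [5, 7, 5, 7]
ES = 5 + 7 + 5 + 7 = 24

24


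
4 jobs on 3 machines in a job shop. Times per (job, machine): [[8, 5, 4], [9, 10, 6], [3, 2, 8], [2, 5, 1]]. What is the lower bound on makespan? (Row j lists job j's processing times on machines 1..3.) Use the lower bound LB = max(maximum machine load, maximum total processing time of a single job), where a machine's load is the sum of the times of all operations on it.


Machine loads:
  Machine 1: 8 + 9 + 3 + 2 = 22
  Machine 2: 5 + 10 + 2 + 5 = 22
  Machine 3: 4 + 6 + 8 + 1 = 19
Max machine load = 22
Job totals:
  Job 1: 17
  Job 2: 25
  Job 3: 13
  Job 4: 8
Max job total = 25
Lower bound = max(22, 25) = 25

25


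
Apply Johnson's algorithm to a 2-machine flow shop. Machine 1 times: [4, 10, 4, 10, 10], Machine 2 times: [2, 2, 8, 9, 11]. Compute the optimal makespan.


Apply Johnson's rule:
  Group 1 (a <= b): [(3, 4, 8), (5, 10, 11)]
  Group 2 (a > b): [(4, 10, 9), (1, 4, 2), (2, 10, 2)]
Optimal job order: [3, 5, 4, 1, 2]
Schedule:
  Job 3: M1 done at 4, M2 done at 12
  Job 5: M1 done at 14, M2 done at 25
  Job 4: M1 done at 24, M2 done at 34
  Job 1: M1 done at 28, M2 done at 36
  Job 2: M1 done at 38, M2 done at 40
Makespan = 40

40


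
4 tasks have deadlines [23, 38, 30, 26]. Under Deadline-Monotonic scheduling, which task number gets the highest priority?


Sort tasks by relative deadline (ascending):
  Task 1: deadline = 23
  Task 4: deadline = 26
  Task 3: deadline = 30
  Task 2: deadline = 38
Priority order (highest first): [1, 4, 3, 2]
Highest priority task = 1

1


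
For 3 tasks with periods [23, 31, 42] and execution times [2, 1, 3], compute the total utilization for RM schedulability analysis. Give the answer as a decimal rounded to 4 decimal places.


Compute individual utilizations (exact fractions):
  Task 1: C/T = 2/23 (approx. 0.087)
  Task 2: C/T = 1/31 (approx. 0.0323)
  Task 3: C/T = 3/42 = 1/14 (approx. 0.0714)
Total utilization U = 2/23 + 1/31 + 1/14 = 1903/9982
Rounded to 4 decimal places: U = 0.1906
RM (Liu & Layland) bound for 3 tasks = 0.779763; compare with U = 1903/9982 (approx. 0.190643)
U <= bound, so schedulable by RM sufficient condition.

0.1906


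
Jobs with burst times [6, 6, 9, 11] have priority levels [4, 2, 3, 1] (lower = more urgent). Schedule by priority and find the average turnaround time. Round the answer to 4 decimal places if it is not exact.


Sort by priority (ascending = highest first):
Order: [(1, 11), (2, 6), (3, 9), (4, 6)]
Completion times:
  Priority 1, burst=11, C=11
  Priority 2, burst=6, C=17
  Priority 3, burst=9, C=26
  Priority 4, burst=6, C=32
Average turnaround = 86/4 = 21.5

21.5


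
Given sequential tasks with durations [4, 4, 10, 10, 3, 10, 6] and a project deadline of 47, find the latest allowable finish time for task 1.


LF(activity 1) = deadline - sum of successor durations
Successors: activities 2 through 7 with durations [4, 10, 10, 3, 10, 6]
Sum of successor durations = 43
LF = 47 - 43 = 4

4


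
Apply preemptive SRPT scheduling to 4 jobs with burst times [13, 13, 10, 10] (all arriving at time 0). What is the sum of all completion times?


Since all jobs arrive at t=0, SRPT equals SPT ordering.
SPT order: [10, 10, 13, 13]
Completion times:
  Job 1: p=10, C=10
  Job 2: p=10, C=20
  Job 3: p=13, C=33
  Job 4: p=13, C=46
Total completion time = 10 + 20 + 33 + 46 = 109

109


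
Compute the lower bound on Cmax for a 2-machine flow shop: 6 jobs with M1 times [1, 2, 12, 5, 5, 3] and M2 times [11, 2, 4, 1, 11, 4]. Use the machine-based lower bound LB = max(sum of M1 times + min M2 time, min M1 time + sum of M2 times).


LB1 = sum(M1 times) + min(M2 times) = 28 + 1 = 29
LB2 = min(M1 times) + sum(M2 times) = 1 + 33 = 34
Lower bound = max(LB1, LB2) = max(29, 34) = 34

34


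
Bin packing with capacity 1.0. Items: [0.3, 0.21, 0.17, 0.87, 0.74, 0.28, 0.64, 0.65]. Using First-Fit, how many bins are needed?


Place items sequentially using First-Fit:
  Item 0.3 -> new Bin 1
  Item 0.21 -> Bin 1 (now 0.51)
  Item 0.17 -> Bin 1 (now 0.68)
  Item 0.87 -> new Bin 2
  Item 0.74 -> new Bin 3
  Item 0.28 -> Bin 1 (now 0.96)
  Item 0.64 -> new Bin 4
  Item 0.65 -> new Bin 5
Total bins used = 5

5


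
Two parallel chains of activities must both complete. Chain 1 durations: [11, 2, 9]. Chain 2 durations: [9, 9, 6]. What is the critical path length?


Path A total = 11 + 2 + 9 = 22
Path B total = 9 + 9 + 6 = 24
Critical path = longest path = max(22, 24) = 24

24


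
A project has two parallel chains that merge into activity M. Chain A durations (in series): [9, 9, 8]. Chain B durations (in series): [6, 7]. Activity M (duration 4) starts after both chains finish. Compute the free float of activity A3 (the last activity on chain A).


ES(A3) = sum of predecessors on chain A = 18
EF(A3) = ES + duration = 18 + 8 = 26
Successor of A3 is M. ES(M) = max(sum(A), sum(B)) = max(26, 13) = 26
Free float = ES(successor) - EF(current) = 26 - 26 = 0

0


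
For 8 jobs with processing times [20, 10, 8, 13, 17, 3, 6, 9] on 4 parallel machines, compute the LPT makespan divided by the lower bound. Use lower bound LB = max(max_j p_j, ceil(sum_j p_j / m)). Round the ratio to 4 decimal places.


LPT order: [20, 17, 13, 10, 9, 8, 6, 3]
Machine loads after assignment: [20, 23, 21, 22]
LPT makespan = 23
Lower bound = max(max_job, ceil(total/4)) = max(20, 22) = 22
Ratio = 23 / 22 = 1.0455

1.0455


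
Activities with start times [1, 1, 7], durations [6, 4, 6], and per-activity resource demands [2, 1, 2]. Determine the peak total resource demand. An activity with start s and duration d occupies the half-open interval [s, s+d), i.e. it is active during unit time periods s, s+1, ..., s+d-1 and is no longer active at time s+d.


Each activity i is active on [start_i, start_i + duration_i).
Compute total resource usage per time slot:
  t=0: active resources = [], total = 0
  t=1: active resources = [2, 1], total = 3
  t=2: active resources = [2, 1], total = 3
  t=3: active resources = [2, 1], total = 3
  t=4: active resources = [2, 1], total = 3
  t=5: active resources = [2], total = 2
  t=6: active resources = [2], total = 2
  t=7: active resources = [2], total = 2
  t=8: active resources = [2], total = 2
  t=9: active resources = [2], total = 2
  t=10: active resources = [2], total = 2
  t=11: active resources = [2], total = 2
  t=12: active resources = [2], total = 2
Peak resource demand = 3

3


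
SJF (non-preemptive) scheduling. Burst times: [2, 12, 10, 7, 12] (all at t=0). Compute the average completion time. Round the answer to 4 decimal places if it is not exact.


SJF order (ascending): [2, 7, 10, 12, 12]
Completion times:
  Job 1: burst=2, C=2
  Job 2: burst=7, C=9
  Job 3: burst=10, C=19
  Job 4: burst=12, C=31
  Job 5: burst=12, C=43
Average completion = 104/5 = 20.8

20.8


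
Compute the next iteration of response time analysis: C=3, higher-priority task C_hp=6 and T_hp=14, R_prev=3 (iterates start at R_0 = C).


R_next = C + ceil(R_prev / T_hp) * C_hp
ceil(3 / 14) = ceil(0.2143) = 1
Interference = 1 * 6 = 6
R_next = 3 + 6 = 9

9


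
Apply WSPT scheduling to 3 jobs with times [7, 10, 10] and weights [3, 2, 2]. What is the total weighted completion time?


Compute p/w ratios and sort ascending (WSPT): [(7, 3), (10, 2), (10, 2)]
Compute weighted completion times:
  Job (p=7,w=3): C=7, w*C=3*7=21
  Job (p=10,w=2): C=17, w*C=2*17=34
  Job (p=10,w=2): C=27, w*C=2*27=54
Total weighted completion time = 109

109


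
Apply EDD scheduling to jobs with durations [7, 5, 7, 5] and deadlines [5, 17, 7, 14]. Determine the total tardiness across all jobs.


Sort by due date (EDD order): [(7, 5), (7, 7), (5, 14), (5, 17)]
Compute completion times and tardiness:
  Job 1: p=7, d=5, C=7, tardiness=max(0,7-5)=2
  Job 2: p=7, d=7, C=14, tardiness=max(0,14-7)=7
  Job 3: p=5, d=14, C=19, tardiness=max(0,19-14)=5
  Job 4: p=5, d=17, C=24, tardiness=max(0,24-17)=7
Total tardiness = 21

21


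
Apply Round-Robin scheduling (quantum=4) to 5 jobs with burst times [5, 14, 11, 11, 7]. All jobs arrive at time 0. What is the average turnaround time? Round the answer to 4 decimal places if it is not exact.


Time quantum = 4
Execution trace:
  J1 runs 4 units, time = 4
  J2 runs 4 units, time = 8
  J3 runs 4 units, time = 12
  J4 runs 4 units, time = 16
  J5 runs 4 units, time = 20
  J1 runs 1 units, time = 21
  J2 runs 4 units, time = 25
  J3 runs 4 units, time = 29
  J4 runs 4 units, time = 33
  J5 runs 3 units, time = 36
  J2 runs 4 units, time = 40
  J3 runs 3 units, time = 43
  J4 runs 3 units, time = 46
  J2 runs 2 units, time = 48
Finish times: [21, 48, 43, 46, 36]
Average turnaround = 194/5 = 38.8

38.8


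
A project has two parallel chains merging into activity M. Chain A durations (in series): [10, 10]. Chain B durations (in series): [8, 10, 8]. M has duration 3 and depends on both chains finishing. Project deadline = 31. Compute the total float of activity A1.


Forward pass: ES(A1) = sum of predecessors on chain A = 0
EF = ES + duration = 0 + 10 = 10
Backward pass: LF(M) = deadline = 31; LS(M) = 31 - 3 = 28
LF(A1) = LS(M) - sum(successors on chain A) = 28 - 10 = 18
LS = LF - duration = 18 - 10 = 8
Total float = LS - ES = 8 - 0 = 8

8


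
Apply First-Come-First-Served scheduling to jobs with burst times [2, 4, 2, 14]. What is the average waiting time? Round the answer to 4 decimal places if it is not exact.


FCFS order (as given): [2, 4, 2, 14]
Waiting times:
  Job 1: wait = 0
  Job 2: wait = 2
  Job 3: wait = 6
  Job 4: wait = 8
Sum of waiting times = 16
Average waiting time = 16/4 = 4.0

4.0


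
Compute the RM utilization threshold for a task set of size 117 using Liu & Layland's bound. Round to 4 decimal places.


Compute 2^(1/117) = 1.0059419185
Subtract 1: 1.0059419185 - 1 = 0.0059419185
Multiply by n: 117 * 0.0059419185 = 0.6952044645
Round to 4 dp: 0.6952

0.6952


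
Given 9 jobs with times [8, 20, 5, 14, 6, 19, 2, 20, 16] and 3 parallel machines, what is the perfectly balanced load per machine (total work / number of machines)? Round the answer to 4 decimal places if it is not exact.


Total processing time = 8 + 20 + 5 + 14 + 6 + 19 + 2 + 20 + 16 = 110
Number of machines = 3
Ideal balanced load = 110 / 3 = 36.6667

36.6667


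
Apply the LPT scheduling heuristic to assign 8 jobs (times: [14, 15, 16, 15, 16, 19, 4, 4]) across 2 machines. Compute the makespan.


Sort jobs in decreasing order (LPT): [19, 16, 16, 15, 15, 14, 4, 4]
Assign each job to the least loaded machine:
  Machine 1: jobs [19, 15, 14, 4], load = 52
  Machine 2: jobs [16, 16, 15, 4], load = 51
Makespan = max load = 52

52


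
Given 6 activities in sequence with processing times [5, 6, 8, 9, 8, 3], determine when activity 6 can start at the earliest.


Activity 6 starts after activities 1 through 5 complete.
Predecessor durations: [5, 6, 8, 9, 8]
ES = 5 + 6 + 8 + 9 + 8 = 36

36


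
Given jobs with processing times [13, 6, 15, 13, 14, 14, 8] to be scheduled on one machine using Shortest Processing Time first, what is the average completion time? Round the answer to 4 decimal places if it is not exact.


Sort jobs by processing time (SPT order): [6, 8, 13, 13, 14, 14, 15]
Compute completion times sequentially:
  Job 1: processing = 6, completes at 6
  Job 2: processing = 8, completes at 14
  Job 3: processing = 13, completes at 27
  Job 4: processing = 13, completes at 40
  Job 5: processing = 14, completes at 54
  Job 6: processing = 14, completes at 68
  Job 7: processing = 15, completes at 83
Sum of completion times = 292
Average completion time = 292/7 = 41.7143

41.7143


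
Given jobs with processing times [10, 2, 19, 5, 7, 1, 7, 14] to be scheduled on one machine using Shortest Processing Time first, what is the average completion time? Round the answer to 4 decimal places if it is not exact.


Sort jobs by processing time (SPT order): [1, 2, 5, 7, 7, 10, 14, 19]
Compute completion times sequentially:
  Job 1: processing = 1, completes at 1
  Job 2: processing = 2, completes at 3
  Job 3: processing = 5, completes at 8
  Job 4: processing = 7, completes at 15
  Job 5: processing = 7, completes at 22
  Job 6: processing = 10, completes at 32
  Job 7: processing = 14, completes at 46
  Job 8: processing = 19, completes at 65
Sum of completion times = 192
Average completion time = 192/8 = 24.0

24.0


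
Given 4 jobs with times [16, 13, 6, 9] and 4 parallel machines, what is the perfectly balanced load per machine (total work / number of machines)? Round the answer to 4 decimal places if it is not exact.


Total processing time = 16 + 13 + 6 + 9 = 44
Number of machines = 4
Ideal balanced load = 44 / 4 = 11.0

11.0


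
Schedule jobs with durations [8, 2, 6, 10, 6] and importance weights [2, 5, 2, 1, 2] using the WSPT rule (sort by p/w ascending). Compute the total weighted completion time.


Compute p/w ratios and sort ascending (WSPT): [(2, 5), (6, 2), (6, 2), (8, 2), (10, 1)]
Compute weighted completion times:
  Job (p=2,w=5): C=2, w*C=5*2=10
  Job (p=6,w=2): C=8, w*C=2*8=16
  Job (p=6,w=2): C=14, w*C=2*14=28
  Job (p=8,w=2): C=22, w*C=2*22=44
  Job (p=10,w=1): C=32, w*C=1*32=32
Total weighted completion time = 130

130


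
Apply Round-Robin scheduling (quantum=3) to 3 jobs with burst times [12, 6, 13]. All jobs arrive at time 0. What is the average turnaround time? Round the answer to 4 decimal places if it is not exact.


Time quantum = 3
Execution trace:
  J1 runs 3 units, time = 3
  J2 runs 3 units, time = 6
  J3 runs 3 units, time = 9
  J1 runs 3 units, time = 12
  J2 runs 3 units, time = 15
  J3 runs 3 units, time = 18
  J1 runs 3 units, time = 21
  J3 runs 3 units, time = 24
  J1 runs 3 units, time = 27
  J3 runs 3 units, time = 30
  J3 runs 1 units, time = 31
Finish times: [27, 15, 31]
Average turnaround = 73/3 = 24.3333

24.3333


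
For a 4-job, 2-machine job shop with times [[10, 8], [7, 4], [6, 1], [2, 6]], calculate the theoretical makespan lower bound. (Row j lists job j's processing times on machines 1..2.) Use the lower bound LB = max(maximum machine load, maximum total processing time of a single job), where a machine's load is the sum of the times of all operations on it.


Machine loads:
  Machine 1: 10 + 7 + 6 + 2 = 25
  Machine 2: 8 + 4 + 1 + 6 = 19
Max machine load = 25
Job totals:
  Job 1: 18
  Job 2: 11
  Job 3: 7
  Job 4: 8
Max job total = 18
Lower bound = max(25, 18) = 25

25


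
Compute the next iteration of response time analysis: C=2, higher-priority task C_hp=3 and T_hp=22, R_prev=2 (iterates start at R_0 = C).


R_next = C + ceil(R_prev / T_hp) * C_hp
ceil(2 / 22) = ceil(0.0909) = 1
Interference = 1 * 3 = 3
R_next = 2 + 3 = 5

5


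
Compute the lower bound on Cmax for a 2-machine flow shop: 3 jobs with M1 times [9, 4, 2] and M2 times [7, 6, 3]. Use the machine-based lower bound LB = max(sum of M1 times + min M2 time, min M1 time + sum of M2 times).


LB1 = sum(M1 times) + min(M2 times) = 15 + 3 = 18
LB2 = min(M1 times) + sum(M2 times) = 2 + 16 = 18
Lower bound = max(LB1, LB2) = max(18, 18) = 18

18


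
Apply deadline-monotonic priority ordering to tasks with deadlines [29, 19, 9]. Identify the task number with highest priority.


Sort tasks by relative deadline (ascending):
  Task 3: deadline = 9
  Task 2: deadline = 19
  Task 1: deadline = 29
Priority order (highest first): [3, 2, 1]
Highest priority task = 3

3


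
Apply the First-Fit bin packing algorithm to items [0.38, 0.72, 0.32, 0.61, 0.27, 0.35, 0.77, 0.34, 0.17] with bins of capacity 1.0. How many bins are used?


Place items sequentially using First-Fit:
  Item 0.38 -> new Bin 1
  Item 0.72 -> new Bin 2
  Item 0.32 -> Bin 1 (now 0.7)
  Item 0.61 -> new Bin 3
  Item 0.27 -> Bin 1 (now 0.97)
  Item 0.35 -> Bin 3 (now 0.96)
  Item 0.77 -> new Bin 4
  Item 0.34 -> new Bin 5
  Item 0.17 -> Bin 2 (now 0.89)
Total bins used = 5

5


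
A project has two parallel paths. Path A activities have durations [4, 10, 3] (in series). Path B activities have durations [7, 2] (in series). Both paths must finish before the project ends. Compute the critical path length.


Path A total = 4 + 10 + 3 = 17
Path B total = 7 + 2 = 9
Critical path = longest path = max(17, 9) = 17

17


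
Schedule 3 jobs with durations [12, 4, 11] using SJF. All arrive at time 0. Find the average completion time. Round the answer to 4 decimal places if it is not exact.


SJF order (ascending): [4, 11, 12]
Completion times:
  Job 1: burst=4, C=4
  Job 2: burst=11, C=15
  Job 3: burst=12, C=27
Average completion = 46/3 = 15.3333

15.3333


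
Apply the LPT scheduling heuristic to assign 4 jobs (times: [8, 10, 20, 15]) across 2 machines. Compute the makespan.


Sort jobs in decreasing order (LPT): [20, 15, 10, 8]
Assign each job to the least loaded machine:
  Machine 1: jobs [20, 8], load = 28
  Machine 2: jobs [15, 10], load = 25
Makespan = max load = 28

28


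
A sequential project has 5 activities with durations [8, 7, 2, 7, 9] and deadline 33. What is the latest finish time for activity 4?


LF(activity 4) = deadline - sum of successor durations
Successors: activities 5 through 5 with durations [9]
Sum of successor durations = 9
LF = 33 - 9 = 24

24


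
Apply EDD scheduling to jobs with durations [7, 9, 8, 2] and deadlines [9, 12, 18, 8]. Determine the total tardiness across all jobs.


Sort by due date (EDD order): [(2, 8), (7, 9), (9, 12), (8, 18)]
Compute completion times and tardiness:
  Job 1: p=2, d=8, C=2, tardiness=max(0,2-8)=0
  Job 2: p=7, d=9, C=9, tardiness=max(0,9-9)=0
  Job 3: p=9, d=12, C=18, tardiness=max(0,18-12)=6
  Job 4: p=8, d=18, C=26, tardiness=max(0,26-18)=8
Total tardiness = 14

14


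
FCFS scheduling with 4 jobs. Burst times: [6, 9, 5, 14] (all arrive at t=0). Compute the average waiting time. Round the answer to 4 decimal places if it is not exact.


FCFS order (as given): [6, 9, 5, 14]
Waiting times:
  Job 1: wait = 0
  Job 2: wait = 6
  Job 3: wait = 15
  Job 4: wait = 20
Sum of waiting times = 41
Average waiting time = 41/4 = 10.25

10.25


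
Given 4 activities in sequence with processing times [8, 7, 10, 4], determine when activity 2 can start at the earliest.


Activity 2 starts after activities 1 through 1 complete.
Predecessor durations: [8]
ES = 8 = 8

8


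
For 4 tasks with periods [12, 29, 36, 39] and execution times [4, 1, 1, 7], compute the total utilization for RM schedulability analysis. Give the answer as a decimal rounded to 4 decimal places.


Compute individual utilizations (exact fractions):
  Task 1: C/T = 4/12 = 1/3 (approx. 0.3333)
  Task 2: C/T = 1/29 (approx. 0.0345)
  Task 3: C/T = 1/36 (approx. 0.0278)
  Task 4: C/T = 7/39 (approx. 0.1795)
Total utilization U = 1/3 + 1/29 + 1/36 + 7/39 = 7805/13572
Rounded to 4 decimal places: U = 0.5751
RM (Liu & Layland) bound for 4 tasks = 0.756828; compare with U = 7805/13572 (approx. 0.575081)
U <= bound, so schedulable by RM sufficient condition.

0.5751


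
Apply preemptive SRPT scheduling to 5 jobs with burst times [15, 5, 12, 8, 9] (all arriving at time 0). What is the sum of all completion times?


Since all jobs arrive at t=0, SRPT equals SPT ordering.
SPT order: [5, 8, 9, 12, 15]
Completion times:
  Job 1: p=5, C=5
  Job 2: p=8, C=13
  Job 3: p=9, C=22
  Job 4: p=12, C=34
  Job 5: p=15, C=49
Total completion time = 5 + 13 + 22 + 34 + 49 = 123

123


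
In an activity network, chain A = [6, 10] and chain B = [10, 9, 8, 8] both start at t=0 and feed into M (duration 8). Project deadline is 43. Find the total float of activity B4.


Forward pass: ES(B4) = sum of predecessors on chain B = 27
EF = ES + duration = 27 + 8 = 35
Backward pass: LF(M) = deadline = 43; LS(M) = 43 - 8 = 35
LF(B4) = LS(M) - sum(successors on chain B) = 35 - 0 = 35
LS = LF - duration = 35 - 8 = 27
Total float = LS - ES = 27 - 27 = 0

0


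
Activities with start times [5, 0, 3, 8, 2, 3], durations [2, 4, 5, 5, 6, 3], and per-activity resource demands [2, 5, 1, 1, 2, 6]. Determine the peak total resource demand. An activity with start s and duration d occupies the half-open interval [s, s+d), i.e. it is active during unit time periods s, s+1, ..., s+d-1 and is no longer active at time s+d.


Each activity i is active on [start_i, start_i + duration_i).
Compute total resource usage per time slot:
  t=0: active resources = [5], total = 5
  t=1: active resources = [5], total = 5
  t=2: active resources = [5, 2], total = 7
  t=3: active resources = [5, 1, 2, 6], total = 14
  t=4: active resources = [1, 2, 6], total = 9
  t=5: active resources = [2, 1, 2, 6], total = 11
  t=6: active resources = [2, 1, 2], total = 5
  t=7: active resources = [1, 2], total = 3
  t=8: active resources = [1], total = 1
  t=9: active resources = [1], total = 1
  t=10: active resources = [1], total = 1
  t=11: active resources = [1], total = 1
  t=12: active resources = [1], total = 1
Peak resource demand = 14

14


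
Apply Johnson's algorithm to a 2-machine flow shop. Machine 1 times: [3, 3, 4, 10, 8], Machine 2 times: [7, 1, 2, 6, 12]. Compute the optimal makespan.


Apply Johnson's rule:
  Group 1 (a <= b): [(1, 3, 7), (5, 8, 12)]
  Group 2 (a > b): [(4, 10, 6), (3, 4, 2), (2, 3, 1)]
Optimal job order: [1, 5, 4, 3, 2]
Schedule:
  Job 1: M1 done at 3, M2 done at 10
  Job 5: M1 done at 11, M2 done at 23
  Job 4: M1 done at 21, M2 done at 29
  Job 3: M1 done at 25, M2 done at 31
  Job 2: M1 done at 28, M2 done at 32
Makespan = 32

32


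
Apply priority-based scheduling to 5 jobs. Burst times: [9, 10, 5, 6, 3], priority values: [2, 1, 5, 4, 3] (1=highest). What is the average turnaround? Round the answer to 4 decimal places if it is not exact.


Sort by priority (ascending = highest first):
Order: [(1, 10), (2, 9), (3, 3), (4, 6), (5, 5)]
Completion times:
  Priority 1, burst=10, C=10
  Priority 2, burst=9, C=19
  Priority 3, burst=3, C=22
  Priority 4, burst=6, C=28
  Priority 5, burst=5, C=33
Average turnaround = 112/5 = 22.4

22.4


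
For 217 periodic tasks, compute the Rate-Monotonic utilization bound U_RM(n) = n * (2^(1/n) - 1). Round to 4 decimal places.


Compute 2^(1/217) = 1.0031993336
Subtract 1: 1.0031993336 - 1 = 0.0031993336
Multiply by n: 217 * 0.0031993336 = 0.6942553912
Round to 4 dp: 0.6943

0.6943


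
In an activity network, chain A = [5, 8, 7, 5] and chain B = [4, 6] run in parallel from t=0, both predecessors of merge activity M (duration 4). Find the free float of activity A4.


ES(A4) = sum of predecessors on chain A = 20
EF(A4) = ES + duration = 20 + 5 = 25
Successor of A4 is M. ES(M) = max(sum(A), sum(B)) = max(25, 10) = 25
Free float = ES(successor) - EF(current) = 25 - 25 = 0

0


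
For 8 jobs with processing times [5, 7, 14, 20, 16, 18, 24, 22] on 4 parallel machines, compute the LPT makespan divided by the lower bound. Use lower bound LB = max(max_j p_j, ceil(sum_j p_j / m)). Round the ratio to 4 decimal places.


LPT order: [24, 22, 20, 18, 16, 14, 7, 5]
Machine loads after assignment: [29, 29, 34, 34]
LPT makespan = 34
Lower bound = max(max_job, ceil(total/4)) = max(24, 32) = 32
Ratio = 34 / 32 = 1.0625

1.0625


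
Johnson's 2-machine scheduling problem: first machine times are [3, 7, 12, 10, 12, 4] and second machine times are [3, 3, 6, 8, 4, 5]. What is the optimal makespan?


Apply Johnson's rule:
  Group 1 (a <= b): [(1, 3, 3), (6, 4, 5)]
  Group 2 (a > b): [(4, 10, 8), (3, 12, 6), (5, 12, 4), (2, 7, 3)]
Optimal job order: [1, 6, 4, 3, 5, 2]
Schedule:
  Job 1: M1 done at 3, M2 done at 6
  Job 6: M1 done at 7, M2 done at 12
  Job 4: M1 done at 17, M2 done at 25
  Job 3: M1 done at 29, M2 done at 35
  Job 5: M1 done at 41, M2 done at 45
  Job 2: M1 done at 48, M2 done at 51
Makespan = 51

51


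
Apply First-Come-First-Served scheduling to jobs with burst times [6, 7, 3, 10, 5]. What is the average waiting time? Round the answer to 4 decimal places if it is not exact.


FCFS order (as given): [6, 7, 3, 10, 5]
Waiting times:
  Job 1: wait = 0
  Job 2: wait = 6
  Job 3: wait = 13
  Job 4: wait = 16
  Job 5: wait = 26
Sum of waiting times = 61
Average waiting time = 61/5 = 12.2

12.2


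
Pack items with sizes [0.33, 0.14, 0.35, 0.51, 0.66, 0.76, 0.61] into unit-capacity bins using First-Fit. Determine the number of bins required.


Place items sequentially using First-Fit:
  Item 0.33 -> new Bin 1
  Item 0.14 -> Bin 1 (now 0.47)
  Item 0.35 -> Bin 1 (now 0.82)
  Item 0.51 -> new Bin 2
  Item 0.66 -> new Bin 3
  Item 0.76 -> new Bin 4
  Item 0.61 -> new Bin 5
Total bins used = 5

5


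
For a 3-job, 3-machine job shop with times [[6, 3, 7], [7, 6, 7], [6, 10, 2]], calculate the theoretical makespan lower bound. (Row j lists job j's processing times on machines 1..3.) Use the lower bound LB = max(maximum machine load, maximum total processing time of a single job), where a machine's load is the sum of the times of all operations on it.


Machine loads:
  Machine 1: 6 + 7 + 6 = 19
  Machine 2: 3 + 6 + 10 = 19
  Machine 3: 7 + 7 + 2 = 16
Max machine load = 19
Job totals:
  Job 1: 16
  Job 2: 20
  Job 3: 18
Max job total = 20
Lower bound = max(19, 20) = 20

20


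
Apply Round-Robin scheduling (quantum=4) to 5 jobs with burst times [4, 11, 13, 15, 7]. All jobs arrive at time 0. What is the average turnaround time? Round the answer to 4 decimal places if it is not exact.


Time quantum = 4
Execution trace:
  J1 runs 4 units, time = 4
  J2 runs 4 units, time = 8
  J3 runs 4 units, time = 12
  J4 runs 4 units, time = 16
  J5 runs 4 units, time = 20
  J2 runs 4 units, time = 24
  J3 runs 4 units, time = 28
  J4 runs 4 units, time = 32
  J5 runs 3 units, time = 35
  J2 runs 3 units, time = 38
  J3 runs 4 units, time = 42
  J4 runs 4 units, time = 46
  J3 runs 1 units, time = 47
  J4 runs 3 units, time = 50
Finish times: [4, 38, 47, 50, 35]
Average turnaround = 174/5 = 34.8

34.8


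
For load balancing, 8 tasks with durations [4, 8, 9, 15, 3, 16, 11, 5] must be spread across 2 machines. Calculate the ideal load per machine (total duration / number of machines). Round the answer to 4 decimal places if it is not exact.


Total processing time = 4 + 8 + 9 + 15 + 3 + 16 + 11 + 5 = 71
Number of machines = 2
Ideal balanced load = 71 / 2 = 35.5

35.5


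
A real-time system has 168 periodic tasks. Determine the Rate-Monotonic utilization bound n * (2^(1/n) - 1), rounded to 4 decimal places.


Compute 2^(1/168) = 1.0041343992
Subtract 1: 1.0041343992 - 1 = 0.0041343992
Multiply by n: 168 * 0.0041343992 = 0.6945790656
Round to 4 dp: 0.6946

0.6946
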